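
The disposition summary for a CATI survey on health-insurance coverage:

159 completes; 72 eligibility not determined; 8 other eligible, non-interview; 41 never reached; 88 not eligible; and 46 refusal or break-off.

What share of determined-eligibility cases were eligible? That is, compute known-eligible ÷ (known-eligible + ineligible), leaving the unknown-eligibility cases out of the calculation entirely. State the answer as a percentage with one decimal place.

Known eligible = 159 + 46 + 41 + 8 = 254
e = 254 / (254 + 88) = 254 / 342 = 0.7427

74.3%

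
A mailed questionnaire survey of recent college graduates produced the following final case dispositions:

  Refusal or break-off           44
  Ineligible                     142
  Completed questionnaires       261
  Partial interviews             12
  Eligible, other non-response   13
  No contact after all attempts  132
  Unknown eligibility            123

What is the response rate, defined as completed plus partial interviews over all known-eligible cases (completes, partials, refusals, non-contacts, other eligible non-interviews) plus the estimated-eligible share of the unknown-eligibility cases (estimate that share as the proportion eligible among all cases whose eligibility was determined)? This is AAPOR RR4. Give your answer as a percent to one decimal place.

49.1%

Num → 261 + 12 = 273
Determined eligible → 261 + 12 + 44 + 132 + 13 = 462
e = 462 / (462 + 142) = 462 / 604 = 0.7649
Eligible share of unknowns → 0.7649 × 123 = 94.08
Denominator → 462 + 94.08 = 556.08
RR4 = 273 / 556.08 = 0.4909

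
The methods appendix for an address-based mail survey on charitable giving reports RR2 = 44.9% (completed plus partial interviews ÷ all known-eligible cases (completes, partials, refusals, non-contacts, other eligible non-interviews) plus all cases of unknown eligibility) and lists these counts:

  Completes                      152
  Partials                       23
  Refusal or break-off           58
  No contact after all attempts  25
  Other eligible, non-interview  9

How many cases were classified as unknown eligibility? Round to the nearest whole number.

123

Top: 152 + 23 = 175
RR2 = 175 / D = 0.449
D = 175 / 0.449 = 389.8
Rest of base = 267
unknown eligibility = 389.8 − 267 ≈ 123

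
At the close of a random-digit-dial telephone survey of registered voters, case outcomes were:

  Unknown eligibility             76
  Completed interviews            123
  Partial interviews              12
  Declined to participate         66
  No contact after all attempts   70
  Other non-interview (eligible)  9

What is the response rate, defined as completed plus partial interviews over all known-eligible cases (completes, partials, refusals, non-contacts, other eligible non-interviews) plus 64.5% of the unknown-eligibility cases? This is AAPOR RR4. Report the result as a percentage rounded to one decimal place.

Top → 123 + 12 = 135
Eligible (known) → 123 + 12 + 66 + 70 + 9 = 280
Estimated eligible among unknowns → 0.6450 × 76 = 49.02
Denom → 280 + 49.02 = 329.02
RR4 = 135 / 329.02 = 0.4103

41.0%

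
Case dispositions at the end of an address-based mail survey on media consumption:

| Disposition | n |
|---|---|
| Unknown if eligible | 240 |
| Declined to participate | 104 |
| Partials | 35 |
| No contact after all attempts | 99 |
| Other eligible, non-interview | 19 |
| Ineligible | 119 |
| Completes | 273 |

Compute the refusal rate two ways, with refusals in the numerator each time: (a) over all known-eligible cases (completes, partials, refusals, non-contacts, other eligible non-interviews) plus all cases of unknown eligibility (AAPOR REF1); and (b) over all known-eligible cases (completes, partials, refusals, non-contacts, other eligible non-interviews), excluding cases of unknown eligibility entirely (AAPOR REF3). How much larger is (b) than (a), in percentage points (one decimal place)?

Numerator: 104
Denominator: 273 + 35 + 104 + 99 + 19 + 240 = 770
REF1 = 104 / 770 = 0.1351
Denominator: 273 + 35 + 104 + 99 + 19 = 530
REF3 = 104 / 530 = 0.1962
Difference = 19.62 − 13.51 = 6.11 percentage points

6.1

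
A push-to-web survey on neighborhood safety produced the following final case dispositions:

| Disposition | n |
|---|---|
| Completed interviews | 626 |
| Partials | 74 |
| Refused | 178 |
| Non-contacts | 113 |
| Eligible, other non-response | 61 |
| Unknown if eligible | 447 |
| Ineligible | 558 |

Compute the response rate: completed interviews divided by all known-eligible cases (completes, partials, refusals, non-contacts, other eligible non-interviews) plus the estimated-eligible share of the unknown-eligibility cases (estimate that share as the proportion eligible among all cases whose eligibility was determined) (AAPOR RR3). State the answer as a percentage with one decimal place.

46.6%

Numerator: 626
Determined eligible: 626 + 74 + 178 + 113 + 61 = 1052
e = 1052 / (1052 + 558) = 1052 / 1610 = 0.6534
Eligible share of unknowns: 0.6534 × 447 = 292.07
Denom: 1052 + 292.07 = 1344.07
RR3 = 626 / 1344.07 = 0.4657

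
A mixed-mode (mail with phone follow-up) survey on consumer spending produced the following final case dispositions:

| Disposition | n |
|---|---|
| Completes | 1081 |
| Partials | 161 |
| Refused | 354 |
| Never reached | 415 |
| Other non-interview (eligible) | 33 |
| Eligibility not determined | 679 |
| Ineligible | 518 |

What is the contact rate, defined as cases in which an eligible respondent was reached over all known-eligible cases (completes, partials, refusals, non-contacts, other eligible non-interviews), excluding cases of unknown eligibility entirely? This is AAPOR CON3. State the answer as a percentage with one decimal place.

Top: 1081 + 161 + 354 + 33 = 1629
Denom: 1081 + 161 + 354 + 415 + 33 = 2044
CON3 = 1629 / 2044 = 0.7970

79.7%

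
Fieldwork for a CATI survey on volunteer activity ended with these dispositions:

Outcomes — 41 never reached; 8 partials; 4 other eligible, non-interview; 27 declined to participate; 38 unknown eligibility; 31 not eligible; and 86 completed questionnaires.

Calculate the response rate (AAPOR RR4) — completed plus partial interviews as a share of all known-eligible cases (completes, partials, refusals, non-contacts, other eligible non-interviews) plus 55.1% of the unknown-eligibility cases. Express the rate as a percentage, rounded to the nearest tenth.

50.3%

Top → 86 + 8 = 94
Eligible (known) → 86 + 8 + 27 + 41 + 4 = 166
Estimated eligible among unknowns → 0.5510 × 38 = 20.94
Denominator → 166 + 20.94 = 186.94
RR4 = 94 / 186.94 = 0.5028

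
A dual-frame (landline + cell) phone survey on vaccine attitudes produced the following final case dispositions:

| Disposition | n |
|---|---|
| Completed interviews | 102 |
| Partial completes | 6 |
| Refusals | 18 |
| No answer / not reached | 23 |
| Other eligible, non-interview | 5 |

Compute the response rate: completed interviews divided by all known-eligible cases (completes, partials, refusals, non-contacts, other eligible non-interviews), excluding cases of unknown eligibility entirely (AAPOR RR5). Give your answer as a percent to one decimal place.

66.2%

Num = 102
Base = 102 + 6 + 18 + 23 + 5 = 154
RR5 = 102 / 154 = 0.6623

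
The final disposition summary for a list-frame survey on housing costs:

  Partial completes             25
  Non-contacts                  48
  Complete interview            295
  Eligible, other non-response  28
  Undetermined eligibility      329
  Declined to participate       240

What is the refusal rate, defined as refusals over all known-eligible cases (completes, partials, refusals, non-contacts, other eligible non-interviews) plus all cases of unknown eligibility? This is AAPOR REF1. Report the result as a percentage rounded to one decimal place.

Numerator = 240
Base = 295 + 25 + 240 + 48 + 28 + 329 = 965
REF1 = 240 / 965 = 0.2487

24.9%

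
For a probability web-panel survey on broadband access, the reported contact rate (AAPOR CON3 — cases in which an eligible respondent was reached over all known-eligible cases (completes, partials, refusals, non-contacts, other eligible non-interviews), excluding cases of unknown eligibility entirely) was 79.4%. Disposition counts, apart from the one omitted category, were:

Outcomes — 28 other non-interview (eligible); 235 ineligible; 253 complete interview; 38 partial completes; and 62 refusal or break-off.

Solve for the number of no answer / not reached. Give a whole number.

99

Num → 253 + 38 + 62 + 28 = 381
CON3 = 381 / D = 0.794
D = 381 / 0.794 = 479.8
Rest of base = 381
no answer / not reached = 479.8 − 381 ≈ 99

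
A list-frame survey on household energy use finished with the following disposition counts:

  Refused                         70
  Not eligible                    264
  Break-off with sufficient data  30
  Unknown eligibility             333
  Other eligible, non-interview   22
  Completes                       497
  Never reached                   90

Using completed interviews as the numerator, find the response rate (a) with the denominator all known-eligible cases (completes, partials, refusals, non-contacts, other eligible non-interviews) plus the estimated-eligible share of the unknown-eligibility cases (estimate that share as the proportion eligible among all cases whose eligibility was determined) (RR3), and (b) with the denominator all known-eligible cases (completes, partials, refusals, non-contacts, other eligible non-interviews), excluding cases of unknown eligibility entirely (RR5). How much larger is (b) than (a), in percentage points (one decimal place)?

17.9

Top: 497
Eligible (known): 497 + 30 + 70 + 90 + 22 = 709
e = 709 / (709 + 264) = 709 / 973 = 0.7287
Eligible share of unknowns: 0.7287 × 333 = 242.66
Denominator: 709 + 242.66 = 951.66
RR3 = 497 / 951.66 = 0.5222
Denominator: 497 + 30 + 70 + 90 + 22 = 709
RR5 = 497 / 709 = 0.7010
Difference = 70.10 − 52.22 = 17.88 percentage points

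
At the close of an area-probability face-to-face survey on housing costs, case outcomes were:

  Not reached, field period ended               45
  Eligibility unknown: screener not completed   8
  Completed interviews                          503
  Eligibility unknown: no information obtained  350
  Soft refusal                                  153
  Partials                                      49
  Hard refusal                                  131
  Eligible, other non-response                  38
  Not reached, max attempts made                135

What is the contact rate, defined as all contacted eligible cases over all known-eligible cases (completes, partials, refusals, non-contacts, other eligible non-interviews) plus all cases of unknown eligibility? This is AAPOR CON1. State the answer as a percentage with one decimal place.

61.9%

Declined to participate = 131 + 153 = 284
Non-contacts = 45 + 135 = 180
Unknown eligibility = 8 + 350 = 358
Num: 503 + 49 + 284 + 38 = 874
Base: 503 + 49 + 284 + 180 + 38 + 358 = 1412
CON1 = 874 / 1412 = 0.6190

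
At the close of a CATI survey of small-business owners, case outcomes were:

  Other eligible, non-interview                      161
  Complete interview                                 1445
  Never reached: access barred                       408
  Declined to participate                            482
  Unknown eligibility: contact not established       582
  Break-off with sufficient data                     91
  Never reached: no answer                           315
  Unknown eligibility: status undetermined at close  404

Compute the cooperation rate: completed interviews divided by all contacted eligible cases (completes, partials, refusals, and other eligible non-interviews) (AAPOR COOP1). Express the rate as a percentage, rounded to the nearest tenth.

No answer / not reached = 315 + 408 = 723
Unknown if eligible = 582 + 404 = 986
Top = 1445
Denominator = 1445 + 91 + 482 + 161 = 2179
COOP1 = 1445 / 2179 = 0.6631

66.3%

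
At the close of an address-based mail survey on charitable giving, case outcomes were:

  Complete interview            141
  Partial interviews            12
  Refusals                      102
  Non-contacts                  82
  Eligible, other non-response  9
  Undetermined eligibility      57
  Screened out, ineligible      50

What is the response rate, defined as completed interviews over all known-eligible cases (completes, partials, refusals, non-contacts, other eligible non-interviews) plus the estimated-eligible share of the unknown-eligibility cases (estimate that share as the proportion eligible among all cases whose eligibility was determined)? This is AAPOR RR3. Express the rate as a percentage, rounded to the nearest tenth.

35.6%

Top → 141
Eligible (known) → 141 + 12 + 102 + 82 + 9 = 346
e = 346 / (346 + 50) = 346 / 396 = 0.8737
Eligible share of unknowns → 0.8737 × 57 = 49.80
Base → 346 + 49.80 = 395.80
RR3 = 141 / 395.80 = 0.3562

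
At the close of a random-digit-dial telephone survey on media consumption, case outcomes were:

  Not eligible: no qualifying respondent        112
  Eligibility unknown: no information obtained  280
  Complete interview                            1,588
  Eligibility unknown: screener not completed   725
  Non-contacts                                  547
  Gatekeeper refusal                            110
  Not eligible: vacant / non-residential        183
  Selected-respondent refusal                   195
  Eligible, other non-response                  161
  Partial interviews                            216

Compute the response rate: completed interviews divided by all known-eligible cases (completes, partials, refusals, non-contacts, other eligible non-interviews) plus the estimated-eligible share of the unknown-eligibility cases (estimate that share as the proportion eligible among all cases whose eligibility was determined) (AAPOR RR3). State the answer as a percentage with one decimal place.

42.6%

Refused = 110 + 195 = 305
Unknown if eligible = 725 + 280 = 1005
Not eligible = 112 + 183 = 295
Top = 1588
Eligible (known) = 1588 + 216 + 305 + 547 + 161 = 2817
e = 2817 / (2817 + 295) = 2817 / 3112 = 0.9052
e × U = 0.9052 × 1005 = 909.73
Denom = 2817 + 909.73 = 3726.73
RR3 = 1588 / 3726.73 = 0.4261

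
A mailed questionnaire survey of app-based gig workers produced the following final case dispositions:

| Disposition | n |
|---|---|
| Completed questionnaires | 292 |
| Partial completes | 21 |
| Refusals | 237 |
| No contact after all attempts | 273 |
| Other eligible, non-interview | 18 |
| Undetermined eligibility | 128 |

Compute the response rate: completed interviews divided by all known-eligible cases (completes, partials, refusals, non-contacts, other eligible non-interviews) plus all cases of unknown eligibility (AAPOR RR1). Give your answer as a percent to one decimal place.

Numerator: 292
Denom: 292 + 21 + 237 + 273 + 18 + 128 = 969
RR1 = 292 / 969 = 0.3013

30.1%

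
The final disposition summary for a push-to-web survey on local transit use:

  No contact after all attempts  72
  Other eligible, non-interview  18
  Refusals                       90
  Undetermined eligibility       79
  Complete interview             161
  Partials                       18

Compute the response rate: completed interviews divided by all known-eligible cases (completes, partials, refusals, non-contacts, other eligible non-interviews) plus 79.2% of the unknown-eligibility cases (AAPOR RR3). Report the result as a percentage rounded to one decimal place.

38.2%

Top → 161
Determined eligible → 161 + 18 + 90 + 72 + 18 = 359
e × U → 0.7920 × 79 = 62.57
Denom → 359 + 62.57 = 421.57
RR3 = 161 / 421.57 = 0.3819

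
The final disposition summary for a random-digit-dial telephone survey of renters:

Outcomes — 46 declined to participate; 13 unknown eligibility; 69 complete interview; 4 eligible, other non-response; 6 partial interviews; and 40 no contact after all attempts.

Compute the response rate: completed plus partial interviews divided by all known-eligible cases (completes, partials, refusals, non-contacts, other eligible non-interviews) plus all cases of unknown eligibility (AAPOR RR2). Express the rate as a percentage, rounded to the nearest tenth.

42.1%

Numerator = 69 + 6 = 75
Denominator = 69 + 6 + 46 + 40 + 4 + 13 = 178
RR2 = 75 / 178 = 0.4213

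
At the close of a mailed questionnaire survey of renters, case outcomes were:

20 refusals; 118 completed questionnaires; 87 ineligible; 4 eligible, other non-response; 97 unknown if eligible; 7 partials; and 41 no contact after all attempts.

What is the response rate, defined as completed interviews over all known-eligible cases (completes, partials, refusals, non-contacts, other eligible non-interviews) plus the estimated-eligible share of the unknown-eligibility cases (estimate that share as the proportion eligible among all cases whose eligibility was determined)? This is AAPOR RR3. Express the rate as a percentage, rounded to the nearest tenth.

46.0%

Top → 118
Eligible (known) → 118 + 7 + 20 + 41 + 4 = 190
e = 190 / (190 + 87) = 190 / 277 = 0.6859
Estimated eligible among unknowns → 0.6859 × 97 = 66.53
Denom → 190 + 66.53 = 256.53
RR3 = 118 / 256.53 = 0.4600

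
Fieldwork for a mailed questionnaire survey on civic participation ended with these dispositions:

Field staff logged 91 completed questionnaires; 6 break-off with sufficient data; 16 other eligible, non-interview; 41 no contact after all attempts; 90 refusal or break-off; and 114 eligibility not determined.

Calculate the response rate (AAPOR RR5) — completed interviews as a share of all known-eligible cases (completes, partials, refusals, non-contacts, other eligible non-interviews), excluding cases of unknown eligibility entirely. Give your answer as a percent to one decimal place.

37.3%

Top = 91
Denominator = 91 + 6 + 90 + 41 + 16 = 244
RR5 = 91 / 244 = 0.3730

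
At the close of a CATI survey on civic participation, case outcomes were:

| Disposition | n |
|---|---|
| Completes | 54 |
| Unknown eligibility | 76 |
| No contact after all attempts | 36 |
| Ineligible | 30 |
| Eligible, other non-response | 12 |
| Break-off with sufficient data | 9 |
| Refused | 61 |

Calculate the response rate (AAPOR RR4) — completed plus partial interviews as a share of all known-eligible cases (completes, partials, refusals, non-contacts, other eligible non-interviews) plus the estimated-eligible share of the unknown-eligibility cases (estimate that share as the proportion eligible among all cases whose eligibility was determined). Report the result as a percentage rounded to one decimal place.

Numerator: 54 + 9 = 63
Known eligible: 54 + 9 + 61 + 36 + 12 = 172
e = 172 / (172 + 30) = 172 / 202 = 0.8515
Estimated eligible among unknowns: 0.8515 × 76 = 64.71
Denominator: 172 + 64.71 = 236.71
RR4 = 63 / 236.71 = 0.2661

26.6%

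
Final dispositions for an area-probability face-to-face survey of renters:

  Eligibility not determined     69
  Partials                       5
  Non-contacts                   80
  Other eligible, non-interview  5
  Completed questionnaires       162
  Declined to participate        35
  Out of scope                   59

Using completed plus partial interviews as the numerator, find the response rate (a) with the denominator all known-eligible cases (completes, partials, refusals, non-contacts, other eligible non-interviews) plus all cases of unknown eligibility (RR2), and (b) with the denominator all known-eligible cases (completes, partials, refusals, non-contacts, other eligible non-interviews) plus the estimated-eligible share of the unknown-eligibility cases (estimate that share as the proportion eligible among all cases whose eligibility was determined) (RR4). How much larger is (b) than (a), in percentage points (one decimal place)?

1.6

Numerator → 162 + 5 = 167
Base → 162 + 5 + 35 + 80 + 5 + 69 = 356
RR2 = 167 / 356 = 0.4691
Known eligible → 162 + 5 + 35 + 80 + 5 = 287
e = 287 / (287 + 59) = 287 / 346 = 0.8295
Eligible share of unknowns → 0.8295 × 69 = 57.24
Base → 287 + 57.24 = 344.24
RR4 = 167 / 344.24 = 0.4851
Difference = 48.51 − 46.91 = 1.60 percentage points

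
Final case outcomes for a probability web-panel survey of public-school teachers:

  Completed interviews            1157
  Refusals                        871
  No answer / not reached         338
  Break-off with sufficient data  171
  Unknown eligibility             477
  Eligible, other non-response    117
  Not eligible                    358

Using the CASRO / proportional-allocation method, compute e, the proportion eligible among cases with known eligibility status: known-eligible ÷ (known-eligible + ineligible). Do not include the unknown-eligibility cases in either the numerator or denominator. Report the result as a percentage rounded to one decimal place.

88.1%

Eligible (known): 1157 + 171 + 871 + 338 + 117 = 2654
e = 2654 / (2654 + 358) = 2654 / 3012 = 0.8811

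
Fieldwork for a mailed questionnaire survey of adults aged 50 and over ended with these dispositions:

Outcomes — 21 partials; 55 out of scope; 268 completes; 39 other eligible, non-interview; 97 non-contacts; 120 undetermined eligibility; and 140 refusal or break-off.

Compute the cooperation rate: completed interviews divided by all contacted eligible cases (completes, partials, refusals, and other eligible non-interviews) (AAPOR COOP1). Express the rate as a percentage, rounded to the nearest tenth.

Numerator → 268
Denominator → 268 + 21 + 140 + 39 = 468
COOP1 = 268 / 468 = 0.5726

57.3%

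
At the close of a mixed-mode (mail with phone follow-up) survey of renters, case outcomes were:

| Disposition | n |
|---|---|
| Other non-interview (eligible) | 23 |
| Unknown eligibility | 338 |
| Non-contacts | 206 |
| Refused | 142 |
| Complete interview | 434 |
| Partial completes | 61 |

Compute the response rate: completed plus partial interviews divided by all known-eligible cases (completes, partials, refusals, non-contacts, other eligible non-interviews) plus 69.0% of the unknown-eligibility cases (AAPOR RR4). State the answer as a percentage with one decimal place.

45.0%

Numerator = 434 + 61 = 495
Determined eligible = 434 + 61 + 142 + 206 + 23 = 866
e × U = 0.6900 × 338 = 233.22
Base = 866 + 233.22 = 1099.22
RR4 = 495 / 1099.22 = 0.4503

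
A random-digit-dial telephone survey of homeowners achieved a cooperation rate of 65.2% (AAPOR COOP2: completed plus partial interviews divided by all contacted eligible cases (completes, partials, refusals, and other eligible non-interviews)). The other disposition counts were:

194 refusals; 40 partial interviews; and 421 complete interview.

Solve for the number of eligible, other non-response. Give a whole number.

52

Top = 421 + 40 = 461
COOP2 = 461 / D = 0.652
D = 461 / 0.652 = 707.1
Remaining denominator categories sum to 655
eligible, other non-response = 707.1 − 655 ≈ 52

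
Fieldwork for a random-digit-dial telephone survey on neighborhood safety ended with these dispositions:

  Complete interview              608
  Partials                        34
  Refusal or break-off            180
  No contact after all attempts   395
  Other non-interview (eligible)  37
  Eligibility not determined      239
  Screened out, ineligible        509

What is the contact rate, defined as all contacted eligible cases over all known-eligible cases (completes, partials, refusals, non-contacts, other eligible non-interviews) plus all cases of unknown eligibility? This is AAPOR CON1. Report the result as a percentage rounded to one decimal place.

57.5%

Top = 608 + 34 + 180 + 37 = 859
Denominator = 608 + 34 + 180 + 395 + 37 + 239 = 1493
CON1 = 859 / 1493 = 0.5754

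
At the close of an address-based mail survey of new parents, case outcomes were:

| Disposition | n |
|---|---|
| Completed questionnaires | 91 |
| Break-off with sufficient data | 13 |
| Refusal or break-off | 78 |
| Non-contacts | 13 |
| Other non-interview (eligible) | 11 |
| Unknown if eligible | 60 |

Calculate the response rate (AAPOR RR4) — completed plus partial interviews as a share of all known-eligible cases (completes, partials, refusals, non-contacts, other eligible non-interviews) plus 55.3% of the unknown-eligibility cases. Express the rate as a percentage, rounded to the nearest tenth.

Numerator = 91 + 13 = 104
Determined eligible = 91 + 13 + 78 + 13 + 11 = 206
e × U = 0.5530 × 60 = 33.18
Base = 206 + 33.18 = 239.18
RR4 = 104 / 239.18 = 0.4348

43.5%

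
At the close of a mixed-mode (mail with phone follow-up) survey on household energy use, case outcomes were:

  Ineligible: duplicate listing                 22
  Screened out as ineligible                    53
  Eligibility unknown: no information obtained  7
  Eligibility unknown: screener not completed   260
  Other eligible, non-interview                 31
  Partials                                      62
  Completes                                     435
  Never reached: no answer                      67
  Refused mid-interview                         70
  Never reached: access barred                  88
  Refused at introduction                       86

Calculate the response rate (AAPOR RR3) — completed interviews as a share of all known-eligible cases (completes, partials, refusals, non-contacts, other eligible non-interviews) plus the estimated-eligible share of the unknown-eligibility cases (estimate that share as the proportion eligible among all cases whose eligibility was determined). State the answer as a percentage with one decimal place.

Declined to participate = 86 + 70 = 156
Never reached = 67 + 88 = 155
Undetermined eligibility = 260 + 7 = 267
Not eligible = 53 + 22 = 75
Numerator = 435
Determined eligible = 435 + 62 + 156 + 155 + 31 = 839
e = 839 / (839 + 75) = 839 / 914 = 0.9179
e × U = 0.9179 × 267 = 245.08
Denom = 839 + 245.08 = 1084.08
RR3 = 435 / 1084.08 = 0.4013

40.1%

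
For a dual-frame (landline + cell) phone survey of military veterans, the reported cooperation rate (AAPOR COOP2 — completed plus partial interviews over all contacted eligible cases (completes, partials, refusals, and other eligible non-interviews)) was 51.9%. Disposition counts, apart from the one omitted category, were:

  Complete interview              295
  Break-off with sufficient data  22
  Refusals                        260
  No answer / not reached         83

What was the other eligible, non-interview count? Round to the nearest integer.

Numerator → 295 + 22 = 317
COOP2 = 317 / D = 0.519
D = 317 / 0.519 = 610.8
Rest of base = 577
other eligible, non-interview = 610.8 − 577 ≈ 34

34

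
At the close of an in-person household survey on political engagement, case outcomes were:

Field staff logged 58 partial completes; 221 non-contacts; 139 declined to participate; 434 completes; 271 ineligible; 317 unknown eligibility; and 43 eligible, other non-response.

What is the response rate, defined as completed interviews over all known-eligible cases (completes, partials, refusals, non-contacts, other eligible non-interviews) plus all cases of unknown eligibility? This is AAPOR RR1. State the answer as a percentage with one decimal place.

Numerator → 434
Denom → 434 + 58 + 139 + 221 + 43 + 317 = 1212
RR1 = 434 / 1212 = 0.3581

35.8%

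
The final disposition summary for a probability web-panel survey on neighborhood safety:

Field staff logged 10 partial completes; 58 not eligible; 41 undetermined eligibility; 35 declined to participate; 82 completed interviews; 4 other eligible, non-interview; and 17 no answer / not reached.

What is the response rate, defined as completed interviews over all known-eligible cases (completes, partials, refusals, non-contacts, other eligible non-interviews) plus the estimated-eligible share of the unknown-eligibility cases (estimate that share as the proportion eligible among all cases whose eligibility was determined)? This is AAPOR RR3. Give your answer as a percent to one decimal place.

Numerator → 82
Eligible (known) → 82 + 10 + 35 + 17 + 4 = 148
e = 148 / (148 + 58) = 148 / 206 = 0.7184
Estimated eligible among unknowns → 0.7184 × 41 = 29.45
Base → 148 + 29.45 = 177.45
RR3 = 82 / 177.45 = 0.4621

46.2%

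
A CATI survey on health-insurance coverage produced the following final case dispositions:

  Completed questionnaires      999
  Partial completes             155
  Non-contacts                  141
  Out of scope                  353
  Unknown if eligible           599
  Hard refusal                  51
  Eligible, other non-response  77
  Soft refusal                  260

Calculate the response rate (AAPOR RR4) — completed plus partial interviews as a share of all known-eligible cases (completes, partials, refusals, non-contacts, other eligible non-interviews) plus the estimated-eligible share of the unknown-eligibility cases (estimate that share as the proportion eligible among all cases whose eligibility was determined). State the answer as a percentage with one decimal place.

53.0%

Refusals = 51 + 260 = 311
Top → 999 + 155 = 1154
Determined eligible → 999 + 155 + 311 + 141 + 77 = 1683
e = 1683 / (1683 + 353) = 1683 / 2036 = 0.8266
Estimated eligible among unknowns → 0.8266 × 599 = 495.13
Base → 1683 + 495.13 = 2178.13
RR4 = 1154 / 2178.13 = 0.5298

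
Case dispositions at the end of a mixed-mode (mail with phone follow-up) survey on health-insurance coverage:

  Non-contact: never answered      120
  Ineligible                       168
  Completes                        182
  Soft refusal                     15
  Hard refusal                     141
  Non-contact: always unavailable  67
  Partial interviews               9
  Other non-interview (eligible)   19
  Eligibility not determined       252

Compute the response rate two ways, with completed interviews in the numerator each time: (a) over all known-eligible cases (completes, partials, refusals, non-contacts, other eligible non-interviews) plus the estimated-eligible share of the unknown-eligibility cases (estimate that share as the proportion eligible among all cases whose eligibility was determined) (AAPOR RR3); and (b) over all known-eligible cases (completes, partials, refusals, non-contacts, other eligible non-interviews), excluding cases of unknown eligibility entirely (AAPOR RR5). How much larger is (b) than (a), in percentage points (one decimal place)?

Declined to participate = 141 + 15 = 156
No answer / not reached = 120 + 67 = 187
Num: 182
Eligible (known): 182 + 9 + 156 + 187 + 19 = 553
e = 553 / (553 + 168) = 553 / 721 = 0.7670
Eligible share of unknowns: 0.7670 × 252 = 193.28
Base: 553 + 193.28 = 746.28
RR3 = 182 / 746.28 = 0.2439
Base: 182 + 9 + 156 + 187 + 19 = 553
RR5 = 182 / 553 = 0.3291
Difference = 32.91 − 24.39 = 8.52 percentage points

8.5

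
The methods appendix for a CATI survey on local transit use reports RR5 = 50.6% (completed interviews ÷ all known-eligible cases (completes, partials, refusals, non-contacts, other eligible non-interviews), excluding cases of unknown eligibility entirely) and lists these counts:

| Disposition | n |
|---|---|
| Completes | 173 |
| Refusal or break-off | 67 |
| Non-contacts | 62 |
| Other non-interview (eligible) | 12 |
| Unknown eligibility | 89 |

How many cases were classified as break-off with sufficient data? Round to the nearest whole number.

RR5 = 173 / D = 0.506
D = 173 / 0.506 = 341.9
Other denominator terms total 314
break-off with sufficient data = 341.9 − 314 ≈ 28

28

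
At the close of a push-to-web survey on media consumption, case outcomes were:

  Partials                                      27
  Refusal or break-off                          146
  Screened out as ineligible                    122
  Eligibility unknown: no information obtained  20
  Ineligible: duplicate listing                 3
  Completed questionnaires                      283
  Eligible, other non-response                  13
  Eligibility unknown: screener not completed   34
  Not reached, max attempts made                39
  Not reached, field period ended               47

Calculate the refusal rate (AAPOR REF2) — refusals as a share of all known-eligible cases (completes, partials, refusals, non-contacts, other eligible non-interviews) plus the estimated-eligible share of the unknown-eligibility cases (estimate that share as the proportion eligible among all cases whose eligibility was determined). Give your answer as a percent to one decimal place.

No answer / not reached = 47 + 39 = 86
Unknown eligibility = 34 + 20 = 54
Out of scope = 122 + 3 = 125
Top → 146
Known eligible → 283 + 27 + 146 + 86 + 13 = 555
e = 555 / (555 + 125) = 555 / 680 = 0.8162
Estimated eligible among unknowns → 0.8162 × 54 = 44.07
Denom → 555 + 44.07 = 599.07
REF2 = 146 / 599.07 = 0.2437

24.4%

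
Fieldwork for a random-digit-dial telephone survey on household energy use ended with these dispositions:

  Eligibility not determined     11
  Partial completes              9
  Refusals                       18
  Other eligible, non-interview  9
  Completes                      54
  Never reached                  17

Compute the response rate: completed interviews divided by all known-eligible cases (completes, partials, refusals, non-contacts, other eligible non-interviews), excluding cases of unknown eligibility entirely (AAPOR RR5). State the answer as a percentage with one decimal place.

Num → 54
Base → 54 + 9 + 18 + 17 + 9 = 107
RR5 = 54 / 107 = 0.5047

50.5%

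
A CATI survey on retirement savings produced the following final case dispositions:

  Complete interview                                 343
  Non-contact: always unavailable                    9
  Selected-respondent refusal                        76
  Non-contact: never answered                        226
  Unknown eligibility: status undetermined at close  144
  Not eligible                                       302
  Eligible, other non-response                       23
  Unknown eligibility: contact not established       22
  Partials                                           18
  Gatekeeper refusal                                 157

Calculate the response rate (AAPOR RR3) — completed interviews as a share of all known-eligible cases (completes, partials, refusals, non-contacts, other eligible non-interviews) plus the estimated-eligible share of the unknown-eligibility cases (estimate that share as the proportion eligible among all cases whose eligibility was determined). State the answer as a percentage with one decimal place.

Declined to participate = 157 + 76 = 233
No contact after all attempts = 226 + 9 = 235
Unknown if eligible = 22 + 144 = 166
Numerator: 343
Determined eligible: 343 + 18 + 233 + 235 + 23 = 852
e = 852 / (852 + 302) = 852 / 1154 = 0.7383
Eligible share of unknowns: 0.7383 × 166 = 122.56
Base: 852 + 122.56 = 974.56
RR3 = 343 / 974.56 = 0.3520

35.2%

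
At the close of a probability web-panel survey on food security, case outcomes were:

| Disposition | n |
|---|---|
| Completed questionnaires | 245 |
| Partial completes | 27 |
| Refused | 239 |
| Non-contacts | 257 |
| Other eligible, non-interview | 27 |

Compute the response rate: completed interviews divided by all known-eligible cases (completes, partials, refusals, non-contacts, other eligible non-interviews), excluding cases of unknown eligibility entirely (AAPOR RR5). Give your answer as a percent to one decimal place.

30.8%

Numerator: 245
Denominator: 245 + 27 + 239 + 257 + 27 = 795
RR5 = 245 / 795 = 0.3082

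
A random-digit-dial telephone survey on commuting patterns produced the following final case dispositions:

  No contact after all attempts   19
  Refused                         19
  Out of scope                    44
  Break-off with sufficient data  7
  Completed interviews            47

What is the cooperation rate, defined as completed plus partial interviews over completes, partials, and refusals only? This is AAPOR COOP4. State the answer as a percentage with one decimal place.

Numerator: 47 + 7 = 54
Denom: 47 + 7 + 19 = 73
COOP4 = 54 / 73 = 0.7397

74.0%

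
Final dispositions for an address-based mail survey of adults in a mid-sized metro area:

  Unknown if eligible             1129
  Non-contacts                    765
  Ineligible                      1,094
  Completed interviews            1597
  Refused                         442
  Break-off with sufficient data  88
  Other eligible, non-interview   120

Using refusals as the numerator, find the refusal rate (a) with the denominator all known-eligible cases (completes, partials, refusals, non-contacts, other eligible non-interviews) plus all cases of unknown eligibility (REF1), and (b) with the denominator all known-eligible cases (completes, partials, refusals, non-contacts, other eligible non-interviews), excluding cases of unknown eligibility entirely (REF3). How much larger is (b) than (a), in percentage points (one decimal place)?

Num = 442
Denom = 1597 + 88 + 442 + 765 + 120 + 1129 = 4141
REF1 = 442 / 4141 = 0.1067
Denom = 1597 + 88 + 442 + 765 + 120 = 3012
REF3 = 442 / 3012 = 0.1467
Difference = 14.67 − 10.67 = 4.00 percentage points

4.0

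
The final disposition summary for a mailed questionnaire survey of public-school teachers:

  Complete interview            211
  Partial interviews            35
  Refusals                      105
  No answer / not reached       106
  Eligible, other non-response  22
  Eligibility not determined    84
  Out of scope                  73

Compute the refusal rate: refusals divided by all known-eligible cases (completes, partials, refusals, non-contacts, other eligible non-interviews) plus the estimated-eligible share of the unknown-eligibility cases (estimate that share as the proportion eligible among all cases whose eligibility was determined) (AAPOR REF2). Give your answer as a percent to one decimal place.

Num: 105
Known eligible: 211 + 35 + 105 + 106 + 22 = 479
e = 479 / (479 + 73) = 479 / 552 = 0.8678
Eligible share of unknowns: 0.8678 × 84 = 72.90
Denominator: 479 + 72.90 = 551.90
REF2 = 105 / 551.90 = 0.1903

19.0%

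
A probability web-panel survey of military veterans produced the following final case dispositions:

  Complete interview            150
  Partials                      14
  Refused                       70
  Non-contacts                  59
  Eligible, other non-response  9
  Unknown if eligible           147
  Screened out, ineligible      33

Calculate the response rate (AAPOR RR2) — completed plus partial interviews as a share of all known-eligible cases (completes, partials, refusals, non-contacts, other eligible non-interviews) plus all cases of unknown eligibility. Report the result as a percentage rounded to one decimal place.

36.5%

Numerator: 150 + 14 = 164
Base: 150 + 14 + 70 + 59 + 9 + 147 = 449
RR2 = 164 / 449 = 0.3653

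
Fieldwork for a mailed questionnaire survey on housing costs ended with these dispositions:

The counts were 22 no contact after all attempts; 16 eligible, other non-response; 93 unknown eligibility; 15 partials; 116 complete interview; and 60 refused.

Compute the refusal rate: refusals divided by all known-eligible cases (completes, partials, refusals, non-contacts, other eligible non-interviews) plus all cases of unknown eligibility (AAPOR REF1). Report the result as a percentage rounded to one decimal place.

Numerator: 60
Denom: 116 + 15 + 60 + 22 + 16 + 93 = 322
REF1 = 60 / 322 = 0.1863

18.6%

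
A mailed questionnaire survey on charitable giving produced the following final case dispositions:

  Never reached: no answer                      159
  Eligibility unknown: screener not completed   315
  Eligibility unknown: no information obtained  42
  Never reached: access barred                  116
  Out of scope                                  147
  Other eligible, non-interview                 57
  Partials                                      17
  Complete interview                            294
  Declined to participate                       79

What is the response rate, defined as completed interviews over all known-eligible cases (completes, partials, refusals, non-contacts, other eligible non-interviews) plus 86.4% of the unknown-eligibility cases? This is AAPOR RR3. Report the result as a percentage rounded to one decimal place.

No answer / not reached = 159 + 116 = 275
Unknown if eligible = 315 + 42 = 357
Numerator = 294
Determined eligible = 294 + 17 + 79 + 275 + 57 = 722
e × U = 0.8640 × 357 = 308.45
Denom = 722 + 308.45 = 1030.45
RR3 = 294 / 1030.45 = 0.2853

28.5%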